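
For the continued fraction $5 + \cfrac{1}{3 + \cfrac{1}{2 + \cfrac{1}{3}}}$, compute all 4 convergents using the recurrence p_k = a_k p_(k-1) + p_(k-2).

5/1, 16/3, 37/7, 127/24

Using the convergent recurrence p_i = a_i*p_{i-1} + p_{i-2}, q_i = a_i*q_{i-1} + q_{i-2} with p_{-2}=0, p_{-1}=1, q_{-2}=1, q_{-1}=0:
  i=0: a_0=5, p_0 = 5*1 + 0 = 5, q_0 = 5*0 + 1 = 1.
  i=1: a_1=3, p_1 = 3*5 + 1 = 16, q_1 = 3*1 + 0 = 3.
  i=2: a_2=2, p_2 = 2*16 + 5 = 37, q_2 = 2*3 + 1 = 7.
  i=3: a_3=3, p_3 = 3*37 + 16 = 127, q_3 = 3*7 + 3 = 24.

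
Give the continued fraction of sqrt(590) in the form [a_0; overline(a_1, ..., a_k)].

Write x_i = (sqrt(590) + m_i)/d_i with (m_0, d_0) = (0, 1). a_0 = floor(sqrt(590)) = 24, since 24^2 = 576 <= 590 < 625 = 25^2.
Iterate m_{i+1} = d_i*a_i - m_i, d_{i+1} = (590 - m_{i+1}^2)/d_i, a_{i+1} = floor((a_0 + m_{i+1})/d_{i+1}):
  m_1 = 1*24 - 0 = 24, d_1 = (590 - 24^2)/1 = 14/1 = 14, a_1 = floor((24 + 24)/14) = 3.
  m_2 = 14*3 - 24 = 18, d_2 = (590 - 18^2)/14 = 266/14 = 19, a_2 = floor((24 + 18)/19) = 2.
  m_3 = 19*2 - 18 = 20, d_3 = (590 - 20^2)/19 = 190/19 = 10, a_3 = floor((24 + 20)/10) = 4.
  m_4 = 10*4 - 20 = 20, d_4 = (590 - 20^2)/10 = 190/10 = 19, a_4 = floor((24 + 20)/19) = 2.
  m_5 = 19*2 - 20 = 18, d_5 = (590 - 18^2)/19 = 266/19 = 14, a_5 = floor((24 + 18)/14) = 3.
  m_6 = 14*3 - 18 = 24, d_6 = (590 - 24^2)/14 = 14/14 = 1, a_6 = floor((24 + 24)/1) = 48.
  m_7 = 1*48 - 24 = 24, d_7 = (590 - 24^2)/1 = 14/1 = 14: (m_7, d_7) = (m_1, d_1) = (24, 14), so from here the quotients repeat a_1, ..., a_6; the period length is 6.
Hence the expansion of sqrt(590) is a_0 = 24 followed by the repeating block 3, 2, 4, 2, 3, 48 (period 6).

[24; overline(3, 2, 4, 2, 3, 48)]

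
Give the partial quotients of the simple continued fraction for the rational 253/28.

[9; 28]

Run the Euclidean algorithm on 253 and 28; the successive quotients are the partial quotients a_0, a_1, ... (each step inverts the fractional part left over by the previous one):
  253 = 9*28 + 1, so a_0 = 9.
  28 = 28*1 + 0, so a_1 = 28.
The remainder reaches 0 after 2 divisions, so the expansion has 2 partial quotients, read off in order.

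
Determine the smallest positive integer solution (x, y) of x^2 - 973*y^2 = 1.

First expand sqrt(973) as a continued fraction. With x_i = (sqrt(973) + m_i)/d_i and (m_0, d_0) = (0, 1): a_0 = floor(sqrt(973)) = 31, since 31^2 = 961 <= 973 < 1024 = 32^2.
Iterate m_{i+1} = d_i*a_i - m_i, d_{i+1} = (973 - m_{i+1}^2)/d_i, a_{i+1} = floor((a_0 + m_{i+1})/d_{i+1}):
  m_1 = 1*31 - 0 = 31, d_1 = (973 - 31^2)/1 = 12/1 = 12, a_1 = floor((31 + 31)/12) = 5.
  m_2 = 12*5 - 31 = 29, d_2 = (973 - 29^2)/12 = 132/12 = 11, a_2 = floor((31 + 29)/11) = 5.
  m_3 = 11*5 - 29 = 26, d_3 = (973 - 26^2)/11 = 297/11 = 27, a_3 = floor((31 + 26)/27) = 2.
  m_4 = 27*2 - 26 = 28, d_4 = (973 - 28^2)/27 = 189/27 = 7, a_4 = floor((31 + 28)/7) = 8.
  m_5 = 7*8 - 28 = 28, d_5 = (973 - 28^2)/7 = 189/7 = 27, a_5 = floor((31 + 28)/27) = 2.
  m_6 = 27*2 - 28 = 26, d_6 = (973 - 26^2)/27 = 297/27 = 11, a_6 = floor((31 + 26)/11) = 5.
  m_7 = 11*5 - 26 = 29, d_7 = (973 - 29^2)/11 = 132/11 = 12, a_7 = floor((31 + 29)/12) = 5.
  m_8 = 12*5 - 29 = 31, d_8 = (973 - 31^2)/12 = 12/12 = 1, a_8 = floor((31 + 31)/1) = 62.
  m_9 = 1*62 - 31 = 31, d_9 = (973 - 31^2)/1 = 12/1 = 12: (m_9, d_9) = (m_1, d_1) = (31, 12), so from here the quotients repeat a_1, ..., a_8; the period length is 8.
So sqrt(973) = [31; (5, 5, 2, 8, 2, 5, 5, 62)] with period length k = 8.
k is even, so the fundamental solution of x^2 - 973y^2 = 1 is (p_{k-1}, q_{k-1}) = (p_7, q_7); compute convergents through index 7.
Convergents (p_i = a_i*p_{i-1} + p_{i-2}, q_i = a_i*q_{i-1} + q_{i-2} with p_{-2}=0, p_{-1}=1, q_{-2}=1, q_{-1}=0):
  i=0: a_0=31, p_0 = 31*1 + 0 = 31, q_0 = 31*0 + 1 = 1.
  i=1: a_1=5, p_1 = 5*31 + 1 = 156, q_1 = 5*1 + 0 = 5.
  i=2: a_2=5, p_2 = 5*156 + 31 = 811, q_2 = 5*5 + 1 = 26.
  i=3: a_3=2, p_3 = 2*811 + 156 = 1778, q_3 = 2*26 + 5 = 57.
  i=4: a_4=8, p_4 = 8*1778 + 811 = 15035, q_4 = 8*57 + 26 = 482.
  i=5: a_5=2, p_5 = 2*15035 + 1778 = 31848, q_5 = 2*482 + 57 = 1021.
  i=6: a_6=5, p_6 = 5*31848 + 15035 = 174275, q_6 = 5*1021 + 482 = 5587.
  i=7: a_7=5, p_7 = 5*174275 + 31848 = 903223, q_7 = 5*5587 + 1021 = 28956.
Check: 903223^2 - 973*28956^2 = 815811787729 - 815811787728 = 1, so (x, y) = (903223, 28956) solves the equation, and by the theorem it is the least positive solution.

(x, y) = (903223, 28956)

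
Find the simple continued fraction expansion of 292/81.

[3; 1, 1, 1, 1, 7, 2]

Run the Euclidean algorithm on 292 and 81; the successive quotients are the partial quotients a_0, a_1, ... (each step inverts the fractional part left over by the previous one):
  292 = 3*81 + 49, so a_0 = 3.
  81 = 1*49 + 32, so a_1 = 1.
  49 = 1*32 + 17, so a_2 = 1.
  32 = 1*17 + 15, so a_3 = 1.
  17 = 1*15 + 2, so a_4 = 1.
  15 = 7*2 + 1, so a_5 = 7.
  2 = 2*1 + 0, so a_6 = 2.
The remainder reaches 0 after 7 divisions, so the expansion has 7 partial quotients, read off in order.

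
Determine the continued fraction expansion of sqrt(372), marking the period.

[19; (3, 2, 12, 2, 3, 38)]

Write x_i = (sqrt(372) + m_i)/d_i with (m_0, d_0) = (0, 1). a_0 = floor(sqrt(372)) = 19, since 19^2 = 361 <= 372 < 400 = 20^2.
Iterate m_{i+1} = d_i*a_i - m_i, d_{i+1} = (372 - m_{i+1}^2)/d_i, a_{i+1} = floor((a_0 + m_{i+1})/d_{i+1}):
  m_1 = 1*19 - 0 = 19, d_1 = (372 - 19^2)/1 = 11/1 = 11, a_1 = floor((19 + 19)/11) = 3.
  m_2 = 11*3 - 19 = 14, d_2 = (372 - 14^2)/11 = 176/11 = 16, a_2 = floor((19 + 14)/16) = 2.
  m_3 = 16*2 - 14 = 18, d_3 = (372 - 18^2)/16 = 48/16 = 3, a_3 = floor((19 + 18)/3) = 12.
  m_4 = 3*12 - 18 = 18, d_4 = (372 - 18^2)/3 = 48/3 = 16, a_4 = floor((19 + 18)/16) = 2.
  m_5 = 16*2 - 18 = 14, d_5 = (372 - 14^2)/16 = 176/16 = 11, a_5 = floor((19 + 14)/11) = 3.
  m_6 = 11*3 - 14 = 19, d_6 = (372 - 19^2)/11 = 11/11 = 1, a_6 = floor((19 + 19)/1) = 38.
  m_7 = 1*38 - 19 = 19, d_7 = (372 - 19^2)/1 = 11/1 = 11: (m_7, d_7) = (m_1, d_1) = (19, 11), so from here the quotients repeat a_1, ..., a_6; the period length is 6.
Hence the expansion of sqrt(372) is a_0 = 19 followed by the repeating block 3, 2, 12, 2, 3, 38 (period 6).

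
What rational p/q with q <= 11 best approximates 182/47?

Expand x = 182/47 as a continued fraction with the Euclidean algorithm:
  182 = 3*47 + 41, so a_0 = 3.
  47 = 1*41 + 6, so a_1 = 1.
  41 = 6*6 + 5, so a_2 = 6.
  6 = 1*5 + 1, so a_3 = 1.
  5 = 5*1 + 0, so a_4 = 5.
so x = [3; 1, 6, 1, 5].
Convergents (p_i = a_i*p_{i-1} + p_{i-2}, q_i = a_i*q_{i-1} + q_{i-2} with p_{-2}=0, p_{-1}=1, q_{-2}=1, q_{-1}=0), until the denominator exceeds 11:
  i=0: a_0=3, p_0 = 3*1 + 0 = 3, q_0 = 3*0 + 1 = 1.
  i=1: a_1=1, p_1 = 1*3 + 1 = 4, q_1 = 1*1 + 0 = 1.
  i=2: a_2=6, p_2 = 6*4 + 3 = 27, q_2 = 6*1 + 1 = 7.
  i=3: a_3=1, p_3 = 1*27 + 4 = 31, q_3 = 1*7 + 1 = 8.
  i=4: a_4=5, p_4 = 5*31 + 27 = 182, q_4 = 5*8 + 7 = 47.
q_4 = 47 > 11, so the last convergent with denominator <= 11 is p_3/q_3 = 31/8.
The closest fraction with denominator <= 11 is either p_3/q_3 or the intermediate fraction (k*p_3 + p_2)/(k*q_3 + q_2) with the largest k >= 1 whose denominator stays <= 11; these approach x as k grows, and every other convergent or intermediate fraction in range is farther away.
Largest k: floor((11 - q_2)/q_3) = floor((11 - 7)/8) = 0.
Since k = 0, no intermediate fraction beyond p_3/q_3 has denominator <= 11, so the convergent 31/8 is the closest (its error is |182*8 - 31*47|/(47*8) = 1/376).

31/8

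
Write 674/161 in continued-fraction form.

Run the Euclidean algorithm on 674 and 161; the successive quotients are the partial quotients a_0, a_1, ... (each step inverts the fractional part left over by the previous one):
  674 = 4*161 + 30, so a_0 = 4.
  161 = 5*30 + 11, so a_1 = 5.
  30 = 2*11 + 8, so a_2 = 2.
  11 = 1*8 + 3, so a_3 = 1.
  8 = 2*3 + 2, so a_4 = 2.
  3 = 1*2 + 1, so a_5 = 1.
  2 = 2*1 + 0, so a_6 = 2.
The remainder reaches 0 after 7 divisions, so the expansion has 7 partial quotients, read off in order.

[4; 5, 2, 1, 2, 1, 2]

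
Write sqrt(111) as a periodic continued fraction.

[10; (1, 1, 6, 1, 1, 20)]

Write x_i = (sqrt(111) + m_i)/d_i with (m_0, d_0) = (0, 1). a_0 = floor(sqrt(111)) = 10, since 10^2 = 100 <= 111 < 121 = 11^2.
Iterate m_{i+1} = d_i*a_i - m_i, d_{i+1} = (111 - m_{i+1}^2)/d_i, a_{i+1} = floor((a_0 + m_{i+1})/d_{i+1}):
  m_1 = 1*10 - 0 = 10, d_1 = (111 - 10^2)/1 = 11/1 = 11, a_1 = floor((10 + 10)/11) = 1.
  m_2 = 11*1 - 10 = 1, d_2 = (111 - 1^2)/11 = 110/11 = 10, a_2 = floor((10 + 1)/10) = 1.
  m_3 = 10*1 - 1 = 9, d_3 = (111 - 9^2)/10 = 30/10 = 3, a_3 = floor((10 + 9)/3) = 6.
  m_4 = 3*6 - 9 = 9, d_4 = (111 - 9^2)/3 = 30/3 = 10, a_4 = floor((10 + 9)/10) = 1.
  m_5 = 10*1 - 9 = 1, d_5 = (111 - 1^2)/10 = 110/10 = 11, a_5 = floor((10 + 1)/11) = 1.
  m_6 = 11*1 - 1 = 10, d_6 = (111 - 10^2)/11 = 11/11 = 1, a_6 = floor((10 + 10)/1) = 20.
  m_7 = 1*20 - 10 = 10, d_7 = (111 - 10^2)/1 = 11/1 = 11: (m_7, d_7) = (m_1, d_1) = (10, 11), so from here the quotients repeat a_1, ..., a_6; the period length is 6.
Hence the expansion of sqrt(111) is a_0 = 10 followed by the repeating block 1, 1, 6, 1, 1, 20 (period 6).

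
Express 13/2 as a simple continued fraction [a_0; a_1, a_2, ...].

Run the Euclidean algorithm on 13 and 2; the successive quotients are the partial quotients a_0, a_1, ... (each step inverts the fractional part left over by the previous one):
  13 = 6*2 + 1, so a_0 = 6.
  2 = 2*1 + 0, so a_1 = 2.
The remainder reaches 0 after 2 divisions, so the expansion has 2 partial quotients, read off in order.

[6; 2]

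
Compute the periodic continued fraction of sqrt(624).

Write x_i = (sqrt(624) + m_i)/d_i with (m_0, d_0) = (0, 1). a_0 = floor(sqrt(624)) = 24, since 24^2 = 576 <= 624 < 625 = 25^2.
Iterate m_{i+1} = d_i*a_i - m_i, d_{i+1} = (624 - m_{i+1}^2)/d_i, a_{i+1} = floor((a_0 + m_{i+1})/d_{i+1}):
  m_1 = 1*24 - 0 = 24, d_1 = (624 - 24^2)/1 = 48/1 = 48, a_1 = floor((24 + 24)/48) = 1.
  m_2 = 48*1 - 24 = 24, d_2 = (624 - 24^2)/48 = 48/48 = 1, a_2 = floor((24 + 24)/1) = 48.
  m_3 = 1*48 - 24 = 24, d_3 = (624 - 24^2)/1 = 48/1 = 48: (m_3, d_3) = (m_1, d_1) = (24, 48), so from here the quotients repeat a_1, a_2; the period length is 2.
Hence the expansion of sqrt(624) is a_0 = 24 followed by the repeating block 1, 48 (period 2).

[24; (1, 48)]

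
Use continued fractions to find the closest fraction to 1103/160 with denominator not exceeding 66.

Expand x = 1103/160 as a continued fraction with the Euclidean algorithm:
  1103 = 6*160 + 143, so a_0 = 6.
  160 = 1*143 + 17, so a_1 = 1.
  143 = 8*17 + 7, so a_2 = 8.
  17 = 2*7 + 3, so a_3 = 2.
  7 = 2*3 + 1, so a_4 = 2.
  3 = 3*1 + 0, so a_5 = 3.
so x = [6; 1, 8, 2, 2, 3].
Convergents (p_i = a_i*p_{i-1} + p_{i-2}, q_i = a_i*q_{i-1} + q_{i-2} with p_{-2}=0, p_{-1}=1, q_{-2}=1, q_{-1}=0), until the denominator exceeds 66:
  i=0: a_0=6, p_0 = 6*1 + 0 = 6, q_0 = 6*0 + 1 = 1.
  i=1: a_1=1, p_1 = 1*6 + 1 = 7, q_1 = 1*1 + 0 = 1.
  i=2: a_2=8, p_2 = 8*7 + 6 = 62, q_2 = 8*1 + 1 = 9.
  i=3: a_3=2, p_3 = 2*62 + 7 = 131, q_3 = 2*9 + 1 = 19.
  i=4: a_4=2, p_4 = 2*131 + 62 = 324, q_4 = 2*19 + 9 = 47.
  i=5: a_5=3, p_5 = 3*324 + 131 = 1103, q_5 = 3*47 + 19 = 160.
q_5 = 160 > 66, so the last convergent with denominator <= 66 is p_4/q_4 = 324/47.
The closest fraction with denominator <= 66 is either p_4/q_4 or the intermediate fraction (k*p_4 + p_3)/(k*q_4 + q_3) with the largest k >= 1 whose denominator stays <= 66; these approach x as k grows, and every other convergent or intermediate fraction in range is farther away.
Largest k: floor((66 - q_3)/q_4) = floor((66 - 19)/47) = 1.
That gives (1*324 + 131)/(1*47 + 19) = 455/66.
Compare the errors: |x - 324/47| = |1103*47 - 324*160|/(160*47) = 1/7520, and |x - 455/66| = |1103*66 - 455*160|/(160*66) = 2/10560.
Cross-multiplying, 1*10560 = 10560 < 15040 = 2*7520, so 1/7520 is smaller: the convergent 324/47 is closer to x than 455/66.

324/47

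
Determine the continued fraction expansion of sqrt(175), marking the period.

[13; (4, 2, 1, 2, 4, 26)]

Write x_i = (sqrt(175) + m_i)/d_i with (m_0, d_0) = (0, 1). a_0 = floor(sqrt(175)) = 13, since 13^2 = 169 <= 175 < 196 = 14^2.
Iterate m_{i+1} = d_i*a_i - m_i, d_{i+1} = (175 - m_{i+1}^2)/d_i, a_{i+1} = floor((a_0 + m_{i+1})/d_{i+1}):
  m_1 = 1*13 - 0 = 13, d_1 = (175 - 13^2)/1 = 6/1 = 6, a_1 = floor((13 + 13)/6) = 4.
  m_2 = 6*4 - 13 = 11, d_2 = (175 - 11^2)/6 = 54/6 = 9, a_2 = floor((13 + 11)/9) = 2.
  m_3 = 9*2 - 11 = 7, d_3 = (175 - 7^2)/9 = 126/9 = 14, a_3 = floor((13 + 7)/14) = 1.
  m_4 = 14*1 - 7 = 7, d_4 = (175 - 7^2)/14 = 126/14 = 9, a_4 = floor((13 + 7)/9) = 2.
  m_5 = 9*2 - 7 = 11, d_5 = (175 - 11^2)/9 = 54/9 = 6, a_5 = floor((13 + 11)/6) = 4.
  m_6 = 6*4 - 11 = 13, d_6 = (175 - 13^2)/6 = 6/6 = 1, a_6 = floor((13 + 13)/1) = 26.
  m_7 = 1*26 - 13 = 13, d_7 = (175 - 13^2)/1 = 6/1 = 6: (m_7, d_7) = (m_1, d_1) = (13, 6), so from here the quotients repeat a_1, ..., a_6; the period length is 6.
Hence the expansion of sqrt(175) is a_0 = 13 followed by the repeating block 4, 2, 1, 2, 4, 26 (period 6).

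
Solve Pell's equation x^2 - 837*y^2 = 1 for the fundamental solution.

First expand sqrt(837) as a continued fraction. With x_i = (sqrt(837) + m_i)/d_i and (m_0, d_0) = (0, 1): a_0 = floor(sqrt(837)) = 28, since 28^2 = 784 <= 837 < 841 = 29^2.
Iterate m_{i+1} = d_i*a_i - m_i, d_{i+1} = (837 - m_{i+1}^2)/d_i, a_{i+1} = floor((a_0 + m_{i+1})/d_{i+1}):
  m_1 = 1*28 - 0 = 28, d_1 = (837 - 28^2)/1 = 53/1 = 53, a_1 = floor((28 + 28)/53) = 1.
  m_2 = 53*1 - 28 = 25, d_2 = (837 - 25^2)/53 = 212/53 = 4, a_2 = floor((28 + 25)/4) = 13.
  m_3 = 4*13 - 25 = 27, d_3 = (837 - 27^2)/4 = 108/4 = 27, a_3 = floor((28 + 27)/27) = 2.
  m_4 = 27*2 - 27 = 27, d_4 = (837 - 27^2)/27 = 108/27 = 4, a_4 = floor((28 + 27)/4) = 13.
  m_5 = 4*13 - 27 = 25, d_5 = (837 - 25^2)/4 = 212/4 = 53, a_5 = floor((28 + 25)/53) = 1.
  m_6 = 53*1 - 25 = 28, d_6 = (837 - 28^2)/53 = 53/53 = 1, a_6 = floor((28 + 28)/1) = 56.
  m_7 = 1*56 - 28 = 28, d_7 = (837 - 28^2)/1 = 53/1 = 53: (m_7, d_7) = (m_1, d_1) = (28, 53), so from here the quotients repeat a_1, ..., a_6; the period length is 6.
So sqrt(837) = [28; (1, 13, 2, 13, 1, 56)] with period length k = 6.
k is even, so the fundamental solution of x^2 - 837y^2 = 1 is (p_{k-1}, q_{k-1}) = (p_5, q_5); compute convergents through index 5.
Convergents (p_i = a_i*p_{i-1} + p_{i-2}, q_i = a_i*q_{i-1} + q_{i-2} with p_{-2}=0, p_{-1}=1, q_{-2}=1, q_{-1}=0):
  i=0: a_0=28, p_0 = 28*1 + 0 = 28, q_0 = 28*0 + 1 = 1.
  i=1: a_1=1, p_1 = 1*28 + 1 = 29, q_1 = 1*1 + 0 = 1.
  i=2: a_2=13, p_2 = 13*29 + 28 = 405, q_2 = 13*1 + 1 = 14.
  i=3: a_3=2, p_3 = 2*405 + 29 = 839, q_3 = 2*14 + 1 = 29.
  i=4: a_4=13, p_4 = 13*839 + 405 = 11312, q_4 = 13*29 + 14 = 391.
  i=5: a_5=1, p_5 = 1*11312 + 839 = 12151, q_5 = 1*391 + 29 = 420.
Check: 12151^2 - 837*420^2 = 147646801 - 147646800 = 1, so (x, y) = (12151, 420) solves the equation, and by the theorem it is the least positive solution.

(x, y) = (12151, 420)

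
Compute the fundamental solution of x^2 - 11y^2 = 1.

(x, y) = (10, 3)

First expand sqrt(11) as a continued fraction. With x_i = (sqrt(11) + m_i)/d_i and (m_0, d_0) = (0, 1): a_0 = floor(sqrt(11)) = 3, since 3^2 = 9 <= 11 < 16 = 4^2.
Iterate m_{i+1} = d_i*a_i - m_i, d_{i+1} = (11 - m_{i+1}^2)/d_i, a_{i+1} = floor((a_0 + m_{i+1})/d_{i+1}):
  m_1 = 1*3 - 0 = 3, d_1 = (11 - 3^2)/1 = 2/1 = 2, a_1 = floor((3 + 3)/2) = 3.
  m_2 = 2*3 - 3 = 3, d_2 = (11 - 3^2)/2 = 2/2 = 1, a_2 = floor((3 + 3)/1) = 6.
  m_3 = 1*6 - 3 = 3, d_3 = (11 - 3^2)/1 = 2/1 = 2: (m_3, d_3) = (m_1, d_1) = (3, 2), so from here the quotients repeat a_1, a_2; the period length is 2.
So sqrt(11) = [3; (3, 6)] with period length k = 2.
k is even, so the fundamental solution of x^2 - 11y^2 = 1 is (p_{k-1}, q_{k-1}) = (p_1, q_1); compute convergents through index 1.
Convergents (p_i = a_i*p_{i-1} + p_{i-2}, q_i = a_i*q_{i-1} + q_{i-2} with p_{-2}=0, p_{-1}=1, q_{-2}=1, q_{-1}=0):
  i=0: a_0=3, p_0 = 3*1 + 0 = 3, q_0 = 3*0 + 1 = 1.
  i=1: a_1=3, p_1 = 3*3 + 1 = 10, q_1 = 3*1 + 0 = 3.
Check: 10^2 - 11*3^2 = 100 - 99 = 1, so (x, y) = (10, 3) solves the equation, and by the theorem it is the least positive solution.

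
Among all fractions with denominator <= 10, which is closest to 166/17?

Expand x = 166/17 as a continued fraction with the Euclidean algorithm:
  166 = 9*17 + 13, so a_0 = 9.
  17 = 1*13 + 4, so a_1 = 1.
  13 = 3*4 + 1, so a_2 = 3.
  4 = 4*1 + 0, so a_3 = 4.
so x = [9; 1, 3, 4].
Convergents (p_i = a_i*p_{i-1} + p_{i-2}, q_i = a_i*q_{i-1} + q_{i-2} with p_{-2}=0, p_{-1}=1, q_{-2}=1, q_{-1}=0), until the denominator exceeds 10:
  i=0: a_0=9, p_0 = 9*1 + 0 = 9, q_0 = 9*0 + 1 = 1.
  i=1: a_1=1, p_1 = 1*9 + 1 = 10, q_1 = 1*1 + 0 = 1.
  i=2: a_2=3, p_2 = 3*10 + 9 = 39, q_2 = 3*1 + 1 = 4.
  i=3: a_3=4, p_3 = 4*39 + 10 = 166, q_3 = 4*4 + 1 = 17.
q_3 = 17 > 10, so the last convergent with denominator <= 10 is p_2/q_2 = 39/4.
The closest fraction with denominator <= 10 is either p_2/q_2 or the intermediate fraction (k*p_2 + p_1)/(k*q_2 + q_1) with the largest k >= 1 whose denominator stays <= 10; these approach x as k grows, and every other convergent or intermediate fraction in range is farther away.
Largest k: floor((10 - q_1)/q_2) = floor((10 - 1)/4) = 2.
That gives (2*39 + 10)/(2*4 + 1) = 88/9.
Compare the errors: |x - 39/4| = |166*4 - 39*17|/(17*4) = 1/68, and |x - 88/9| = |166*9 - 88*17|/(17*9) = 2/153.
Cross-multiplying, 2*68 = 136 < 153 = 1*153, so 2/153 is smaller: the intermediate fraction 88/9 is closer to x than 39/4.

88/9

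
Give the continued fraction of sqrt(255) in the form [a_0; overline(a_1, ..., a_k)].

Write x_i = (sqrt(255) + m_i)/d_i with (m_0, d_0) = (0, 1). a_0 = floor(sqrt(255)) = 15, since 15^2 = 225 <= 255 < 256 = 16^2.
Iterate m_{i+1} = d_i*a_i - m_i, d_{i+1} = (255 - m_{i+1}^2)/d_i, a_{i+1} = floor((a_0 + m_{i+1})/d_{i+1}):
  m_1 = 1*15 - 0 = 15, d_1 = (255 - 15^2)/1 = 30/1 = 30, a_1 = floor((15 + 15)/30) = 1.
  m_2 = 30*1 - 15 = 15, d_2 = (255 - 15^2)/30 = 30/30 = 1, a_2 = floor((15 + 15)/1) = 30.
  m_3 = 1*30 - 15 = 15, d_3 = (255 - 15^2)/1 = 30/1 = 30: (m_3, d_3) = (m_1, d_1) = (15, 30), so from here the quotients repeat a_1, a_2; the period length is 2.
Hence the expansion of sqrt(255) is a_0 = 15 followed by the repeating block 1, 30 (period 2).

[15; overline(1, 30)]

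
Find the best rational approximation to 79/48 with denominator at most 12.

Expand x = 79/48 as a continued fraction with the Euclidean algorithm:
  79 = 1*48 + 31, so a_0 = 1.
  48 = 1*31 + 17, so a_1 = 1.
  31 = 1*17 + 14, so a_2 = 1.
  17 = 1*14 + 3, so a_3 = 1.
  14 = 4*3 + 2, so a_4 = 4.
  3 = 1*2 + 1, so a_5 = 1.
  2 = 2*1 + 0, so a_6 = 2.
so x = [1; 1, 1, 1, 4, 1, 2].
Convergents (p_i = a_i*p_{i-1} + p_{i-2}, q_i = a_i*q_{i-1} + q_{i-2} with p_{-2}=0, p_{-1}=1, q_{-2}=1, q_{-1}=0), until the denominator exceeds 12:
  i=0: a_0=1, p_0 = 1*1 + 0 = 1, q_0 = 1*0 + 1 = 1.
  i=1: a_1=1, p_1 = 1*1 + 1 = 2, q_1 = 1*1 + 0 = 1.
  i=2: a_2=1, p_2 = 1*2 + 1 = 3, q_2 = 1*1 + 1 = 2.
  i=3: a_3=1, p_3 = 1*3 + 2 = 5, q_3 = 1*2 + 1 = 3.
  i=4: a_4=4, p_4 = 4*5 + 3 = 23, q_4 = 4*3 + 2 = 14.
q_4 = 14 > 12, so the last convergent with denominator <= 12 is p_3/q_3 = 5/3.
The closest fraction with denominator <= 12 is either p_3/q_3 or the intermediate fraction (k*p_3 + p_2)/(k*q_3 + q_2) with the largest k >= 1 whose denominator stays <= 12; these approach x as k grows, and every other convergent or intermediate fraction in range is farther away.
Largest k: floor((12 - q_2)/q_3) = floor((12 - 2)/3) = 3.
That gives (3*5 + 3)/(3*3 + 2) = 18/11.
Compare the errors: |x - 5/3| = |79*3 - 5*48|/(48*3) = 3/144, and |x - 18/11| = |79*11 - 18*48|/(48*11) = 5/528.
Cross-multiplying, 5*144 = 720 < 1584 = 3*528, so 5/528 is smaller: the intermediate fraction 18/11 is closer to x than 5/3.

18/11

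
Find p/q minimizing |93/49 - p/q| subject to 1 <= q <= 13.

Expand x = 93/49 as a continued fraction with the Euclidean algorithm:
  93 = 1*49 + 44, so a_0 = 1.
  49 = 1*44 + 5, so a_1 = 1.
  44 = 8*5 + 4, so a_2 = 8.
  5 = 1*4 + 1, so a_3 = 1.
  4 = 4*1 + 0, so a_4 = 4.
so x = [1; 1, 8, 1, 4].
Convergents (p_i = a_i*p_{i-1} + p_{i-2}, q_i = a_i*q_{i-1} + q_{i-2} with p_{-2}=0, p_{-1}=1, q_{-2}=1, q_{-1}=0), until the denominator exceeds 13:
  i=0: a_0=1, p_0 = 1*1 + 0 = 1, q_0 = 1*0 + 1 = 1.
  i=1: a_1=1, p_1 = 1*1 + 1 = 2, q_1 = 1*1 + 0 = 1.
  i=2: a_2=8, p_2 = 8*2 + 1 = 17, q_2 = 8*1 + 1 = 9.
  i=3: a_3=1, p_3 = 1*17 + 2 = 19, q_3 = 1*9 + 1 = 10.
  i=4: a_4=4, p_4 = 4*19 + 17 = 93, q_4 = 4*10 + 9 = 49.
q_4 = 49 > 13, so the last convergent with denominator <= 13 is p_3/q_3 = 19/10.
The closest fraction with denominator <= 13 is either p_3/q_3 or the intermediate fraction (k*p_3 + p_2)/(k*q_3 + q_2) with the largest k >= 1 whose denominator stays <= 13; these approach x as k grows, and every other convergent or intermediate fraction in range is farther away.
Largest k: floor((13 - q_2)/q_3) = floor((13 - 9)/10) = 0.
Since k = 0, no intermediate fraction beyond p_3/q_3 has denominator <= 13, so the convergent 19/10 is the closest (its error is |93*10 - 19*49|/(49*10) = 1/490).

19/10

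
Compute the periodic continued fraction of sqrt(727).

Write x_i = (sqrt(727) + m_i)/d_i with (m_0, d_0) = (0, 1). a_0 = floor(sqrt(727)) = 26, since 26^2 = 676 <= 727 < 729 = 27^2.
Iterate m_{i+1} = d_i*a_i - m_i, d_{i+1} = (727 - m_{i+1}^2)/d_i, a_{i+1} = floor((a_0 + m_{i+1})/d_{i+1}):
  m_1 = 1*26 - 0 = 26, d_1 = (727 - 26^2)/1 = 51/1 = 51, a_1 = floor((26 + 26)/51) = 1.
  m_2 = 51*1 - 26 = 25, d_2 = (727 - 25^2)/51 = 102/51 = 2, a_2 = floor((26 + 25)/2) = 25.
  m_3 = 2*25 - 25 = 25, d_3 = (727 - 25^2)/2 = 102/2 = 51, a_3 = floor((26 + 25)/51) = 1.
  m_4 = 51*1 - 25 = 26, d_4 = (727 - 26^2)/51 = 51/51 = 1, a_4 = floor((26 + 26)/1) = 52.
  m_5 = 1*52 - 26 = 26, d_5 = (727 - 26^2)/1 = 51/1 = 51: (m_5, d_5) = (m_1, d_1) = (26, 51), so from here the quotients repeat a_1, ..., a_4; the period length is 4.
Hence the expansion of sqrt(727) is a_0 = 26 followed by the repeating block 1, 25, 1, 52 (period 4).

[26; (1, 25, 1, 52)]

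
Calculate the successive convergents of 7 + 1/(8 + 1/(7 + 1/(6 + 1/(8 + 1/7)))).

7/1, 57/8, 406/57, 2493/350, 20350/2857, 144943/20349

Using the convergent recurrence p_i = a_i*p_{i-1} + p_{i-2}, q_i = a_i*q_{i-1} + q_{i-2} with p_{-2}=0, p_{-1}=1, q_{-2}=1, q_{-1}=0:
  i=0: a_0=7, p_0 = 7*1 + 0 = 7, q_0 = 7*0 + 1 = 1.
  i=1: a_1=8, p_1 = 8*7 + 1 = 57, q_1 = 8*1 + 0 = 8.
  i=2: a_2=7, p_2 = 7*57 + 7 = 406, q_2 = 7*8 + 1 = 57.
  i=3: a_3=6, p_3 = 6*406 + 57 = 2493, q_3 = 6*57 + 8 = 350.
  i=4: a_4=8, p_4 = 8*2493 + 406 = 20350, q_4 = 8*350 + 57 = 2857.
  i=5: a_5=7, p_5 = 7*20350 + 2493 = 144943, q_5 = 7*2857 + 350 = 20349.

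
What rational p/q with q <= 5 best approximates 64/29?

Expand x = 64/29 as a continued fraction with the Euclidean algorithm:
  64 = 2*29 + 6, so a_0 = 2.
  29 = 4*6 + 5, so a_1 = 4.
  6 = 1*5 + 1, so a_2 = 1.
  5 = 5*1 + 0, so a_3 = 5.
so x = [2; 4, 1, 5].
Convergents (p_i = a_i*p_{i-1} + p_{i-2}, q_i = a_i*q_{i-1} + q_{i-2} with p_{-2}=0, p_{-1}=1, q_{-2}=1, q_{-1}=0), until the denominator exceeds 5:
  i=0: a_0=2, p_0 = 2*1 + 0 = 2, q_0 = 2*0 + 1 = 1.
  i=1: a_1=4, p_1 = 4*2 + 1 = 9, q_1 = 4*1 + 0 = 4.
  i=2: a_2=1, p_2 = 1*9 + 2 = 11, q_2 = 1*4 + 1 = 5.
  i=3: a_3=5, p_3 = 5*11 + 9 = 64, q_3 = 5*5 + 4 = 29.
q_3 = 29 > 5, so the last convergent with denominator <= 5 is p_2/q_2 = 11/5.
The closest fraction with denominator <= 5 is either p_2/q_2 or the intermediate fraction (k*p_2 + p_1)/(k*q_2 + q_1) with the largest k >= 1 whose denominator stays <= 5; these approach x as k grows, and every other convergent or intermediate fraction in range is farther away.
Largest k: floor((5 - q_1)/q_2) = floor((5 - 4)/5) = 0.
Since k = 0, no intermediate fraction beyond p_2/q_2 has denominator <= 5, so the convergent 11/5 is the closest (its error is |64*5 - 11*29|/(29*5) = 1/145).

11/5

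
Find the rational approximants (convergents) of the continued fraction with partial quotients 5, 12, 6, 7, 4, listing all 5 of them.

Using the convergent recurrence p_i = a_i*p_{i-1} + p_{i-2}, q_i = a_i*q_{i-1} + q_{i-2} with p_{-2}=0, p_{-1}=1, q_{-2}=1, q_{-1}=0:
  i=0: a_0=5, p_0 = 5*1 + 0 = 5, q_0 = 5*0 + 1 = 1.
  i=1: a_1=12, p_1 = 12*5 + 1 = 61, q_1 = 12*1 + 0 = 12.
  i=2: a_2=6, p_2 = 6*61 + 5 = 371, q_2 = 6*12 + 1 = 73.
  i=3: a_3=7, p_3 = 7*371 + 61 = 2658, q_3 = 7*73 + 12 = 523.
  i=4: a_4=4, p_4 = 4*2658 + 371 = 11003, q_4 = 4*523 + 73 = 2165.

5/1, 61/12, 371/73, 2658/523, 11003/2165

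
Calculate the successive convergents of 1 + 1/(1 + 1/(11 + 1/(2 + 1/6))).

Using the convergent recurrence p_i = a_i*p_{i-1} + p_{i-2}, q_i = a_i*q_{i-1} + q_{i-2} with p_{-2}=0, p_{-1}=1, q_{-2}=1, q_{-1}=0:
  i=0: a_0=1, p_0 = 1*1 + 0 = 1, q_0 = 1*0 + 1 = 1.
  i=1: a_1=1, p_1 = 1*1 + 1 = 2, q_1 = 1*1 + 0 = 1.
  i=2: a_2=11, p_2 = 11*2 + 1 = 23, q_2 = 11*1 + 1 = 12.
  i=3: a_3=2, p_3 = 2*23 + 2 = 48, q_3 = 2*12 + 1 = 25.
  i=4: a_4=6, p_4 = 6*48 + 23 = 311, q_4 = 6*25 + 12 = 162.

1/1, 2/1, 23/12, 48/25, 311/162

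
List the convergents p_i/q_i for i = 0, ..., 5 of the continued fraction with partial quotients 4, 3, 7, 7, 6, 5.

4/1, 13/3, 95/22, 678/157, 4163/964, 21493/4977

Using the convergent recurrence p_i = a_i*p_{i-1} + p_{i-2}, q_i = a_i*q_{i-1} + q_{i-2} with p_{-2}=0, p_{-1}=1, q_{-2}=1, q_{-1}=0:
  i=0: a_0=4, p_0 = 4*1 + 0 = 4, q_0 = 4*0 + 1 = 1.
  i=1: a_1=3, p_1 = 3*4 + 1 = 13, q_1 = 3*1 + 0 = 3.
  i=2: a_2=7, p_2 = 7*13 + 4 = 95, q_2 = 7*3 + 1 = 22.
  i=3: a_3=7, p_3 = 7*95 + 13 = 678, q_3 = 7*22 + 3 = 157.
  i=4: a_4=6, p_4 = 6*678 + 95 = 4163, q_4 = 6*157 + 22 = 964.
  i=5: a_5=5, p_5 = 5*4163 + 678 = 21493, q_5 = 5*964 + 157 = 4977.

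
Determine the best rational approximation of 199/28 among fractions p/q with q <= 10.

Expand x = 199/28 as a continued fraction with the Euclidean algorithm:
  199 = 7*28 + 3, so a_0 = 7.
  28 = 9*3 + 1, so a_1 = 9.
  3 = 3*1 + 0, so a_2 = 3.
so x = [7; 9, 3].
Convergents (p_i = a_i*p_{i-1} + p_{i-2}, q_i = a_i*q_{i-1} + q_{i-2} with p_{-2}=0, p_{-1}=1, q_{-2}=1, q_{-1}=0), until the denominator exceeds 10:
  i=0: a_0=7, p_0 = 7*1 + 0 = 7, q_0 = 7*0 + 1 = 1.
  i=1: a_1=9, p_1 = 9*7 + 1 = 64, q_1 = 9*1 + 0 = 9.
  i=2: a_2=3, p_2 = 3*64 + 7 = 199, q_2 = 3*9 + 1 = 28.
q_2 = 28 > 10, so the last convergent with denominator <= 10 is p_1/q_1 = 64/9.
The closest fraction with denominator <= 10 is either p_1/q_1 or the intermediate fraction (k*p_1 + p_0)/(k*q_1 + q_0) with the largest k >= 1 whose denominator stays <= 10; these approach x as k grows, and every other convergent or intermediate fraction in range is farther away.
Largest k: floor((10 - q_0)/q_1) = floor((10 - 1)/9) = 1.
That gives (1*64 + 7)/(1*9 + 1) = 71/10.
Compare the errors: |x - 64/9| = |199*9 - 64*28|/(28*9) = 1/252, and |x - 71/10| = |199*10 - 71*28|/(28*10) = 2/280.
Cross-multiplying, 1*280 = 280 < 504 = 2*252, so 1/252 is smaller: the convergent 64/9 is closer to x than 71/10.

64/9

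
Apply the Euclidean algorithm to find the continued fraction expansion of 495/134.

[3; 1, 2, 3, 1, 2, 1, 2]

Run the Euclidean algorithm on 495 and 134; the successive quotients are the partial quotients a_0, a_1, ... (each step inverts the fractional part left over by the previous one):
  495 = 3*134 + 93, so a_0 = 3.
  134 = 1*93 + 41, so a_1 = 1.
  93 = 2*41 + 11, so a_2 = 2.
  41 = 3*11 + 8, so a_3 = 3.
  11 = 1*8 + 3, so a_4 = 1.
  8 = 2*3 + 2, so a_5 = 2.
  3 = 1*2 + 1, so a_6 = 1.
  2 = 2*1 + 0, so a_7 = 2.
The remainder reaches 0 after 8 divisions, so the expansion has 8 partial quotients, read off in order.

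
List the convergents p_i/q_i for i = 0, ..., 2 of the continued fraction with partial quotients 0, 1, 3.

Using the convergent recurrence p_i = a_i*p_{i-1} + p_{i-2}, q_i = a_i*q_{i-1} + q_{i-2} with p_{-2}=0, p_{-1}=1, q_{-2}=1, q_{-1}=0:
  i=0: a_0=0, p_0 = 0*1 + 0 = 0, q_0 = 0*0 + 1 = 1.
  i=1: a_1=1, p_1 = 1*0 + 1 = 1, q_1 = 1*1 + 0 = 1.
  i=2: a_2=3, p_2 = 3*1 + 0 = 3, q_2 = 3*1 + 1 = 4.

0/1, 1/1, 3/4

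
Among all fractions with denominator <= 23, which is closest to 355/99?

61/17

Expand x = 355/99 as a continued fraction with the Euclidean algorithm:
  355 = 3*99 + 58, so a_0 = 3.
  99 = 1*58 + 41, so a_1 = 1.
  58 = 1*41 + 17, so a_2 = 1.
  41 = 2*17 + 7, so a_3 = 2.
  17 = 2*7 + 3, so a_4 = 2.
  7 = 2*3 + 1, so a_5 = 2.
  3 = 3*1 + 0, so a_6 = 3.
so x = [3; 1, 1, 2, 2, 2, 3].
Convergents (p_i = a_i*p_{i-1} + p_{i-2}, q_i = a_i*q_{i-1} + q_{i-2} with p_{-2}=0, p_{-1}=1, q_{-2}=1, q_{-1}=0), until the denominator exceeds 23:
  i=0: a_0=3, p_0 = 3*1 + 0 = 3, q_0 = 3*0 + 1 = 1.
  i=1: a_1=1, p_1 = 1*3 + 1 = 4, q_1 = 1*1 + 0 = 1.
  i=2: a_2=1, p_2 = 1*4 + 3 = 7, q_2 = 1*1 + 1 = 2.
  i=3: a_3=2, p_3 = 2*7 + 4 = 18, q_3 = 2*2 + 1 = 5.
  i=4: a_4=2, p_4 = 2*18 + 7 = 43, q_4 = 2*5 + 2 = 12.
  i=5: a_5=2, p_5 = 2*43 + 18 = 104, q_5 = 2*12 + 5 = 29.
q_5 = 29 > 23, so the last convergent with denominator <= 23 is p_4/q_4 = 43/12.
The closest fraction with denominator <= 23 is either p_4/q_4 or the intermediate fraction (k*p_4 + p_3)/(k*q_4 + q_3) with the largest k >= 1 whose denominator stays <= 23; these approach x as k grows, and every other convergent or intermediate fraction in range is farther away.
Largest k: floor((23 - q_3)/q_4) = floor((23 - 5)/12) = 1.
That gives (1*43 + 18)/(1*12 + 5) = 61/17.
Compare the errors: |x - 43/12| = |355*12 - 43*99|/(99*12) = 3/1188, and |x - 61/17| = |355*17 - 61*99|/(99*17) = 4/1683.
Cross-multiplying, 4*1188 = 4752 < 5049 = 3*1683, so 4/1683 is smaller: the intermediate fraction 61/17 is closer to x than 43/12.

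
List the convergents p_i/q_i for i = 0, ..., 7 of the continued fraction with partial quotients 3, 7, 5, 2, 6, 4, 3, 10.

Using the convergent recurrence p_i = a_i*p_{i-1} + p_{i-2}, q_i = a_i*q_{i-1} + q_{i-2} with p_{-2}=0, p_{-1}=1, q_{-2}=1, q_{-1}=0:
  i=0: a_0=3, p_0 = 3*1 + 0 = 3, q_0 = 3*0 + 1 = 1.
  i=1: a_1=7, p_1 = 7*3 + 1 = 22, q_1 = 7*1 + 0 = 7.
  i=2: a_2=5, p_2 = 5*22 + 3 = 113, q_2 = 5*7 + 1 = 36.
  i=3: a_3=2, p_3 = 2*113 + 22 = 248, q_3 = 2*36 + 7 = 79.
  i=4: a_4=6, p_4 = 6*248 + 113 = 1601, q_4 = 6*79 + 36 = 510.
  i=5: a_5=4, p_5 = 4*1601 + 248 = 6652, q_5 = 4*510 + 79 = 2119.
  i=6: a_6=3, p_6 = 3*6652 + 1601 = 21557, q_6 = 3*2119 + 510 = 6867.
  i=7: a_7=10, p_7 = 10*21557 + 6652 = 222222, q_7 = 10*6867 + 2119 = 70789.

3/1, 22/7, 113/36, 248/79, 1601/510, 6652/2119, 21557/6867, 222222/70789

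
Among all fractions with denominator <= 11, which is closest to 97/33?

Expand x = 97/33 as a continued fraction with the Euclidean algorithm:
  97 = 2*33 + 31, so a_0 = 2.
  33 = 1*31 + 2, so a_1 = 1.
  31 = 15*2 + 1, so a_2 = 15.
  2 = 2*1 + 0, so a_3 = 2.
so x = [2; 1, 15, 2].
Convergents (p_i = a_i*p_{i-1} + p_{i-2}, q_i = a_i*q_{i-1} + q_{i-2} with p_{-2}=0, p_{-1}=1, q_{-2}=1, q_{-1}=0), until the denominator exceeds 11:
  i=0: a_0=2, p_0 = 2*1 + 0 = 2, q_0 = 2*0 + 1 = 1.
  i=1: a_1=1, p_1 = 1*2 + 1 = 3, q_1 = 1*1 + 0 = 1.
  i=2: a_2=15, p_2 = 15*3 + 2 = 47, q_2 = 15*1 + 1 = 16.
q_2 = 16 > 11, so the last convergent with denominator <= 11 is p_1/q_1 = 3/1.
The closest fraction with denominator <= 11 is either p_1/q_1 or the intermediate fraction (k*p_1 + p_0)/(k*q_1 + q_0) with the largest k >= 1 whose denominator stays <= 11; these approach x as k grows, and every other convergent or intermediate fraction in range is farther away.
Largest k: floor((11 - q_0)/q_1) = floor((11 - 1)/1) = 10.
That gives (10*3 + 2)/(10*1 + 1) = 32/11.
Compare the errors: |x - 3/1| = |97*1 - 3*33|/(33*1) = 2/33, and |x - 32/11| = |97*11 - 32*33|/(33*11) = 11/363.
Cross-multiplying, 11*33 = 363 < 726 = 2*363, so 11/363 is smaller: the intermediate fraction 32/11 is closer to x than 3/1.

32/11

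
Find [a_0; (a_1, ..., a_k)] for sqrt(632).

[25; (7, 6, 7, 50)]

Write x_i = (sqrt(632) + m_i)/d_i with (m_0, d_0) = (0, 1). a_0 = floor(sqrt(632)) = 25, since 25^2 = 625 <= 632 < 676 = 26^2.
Iterate m_{i+1} = d_i*a_i - m_i, d_{i+1} = (632 - m_{i+1}^2)/d_i, a_{i+1} = floor((a_0 + m_{i+1})/d_{i+1}):
  m_1 = 1*25 - 0 = 25, d_1 = (632 - 25^2)/1 = 7/1 = 7, a_1 = floor((25 + 25)/7) = 7.
  m_2 = 7*7 - 25 = 24, d_2 = (632 - 24^2)/7 = 56/7 = 8, a_2 = floor((25 + 24)/8) = 6.
  m_3 = 8*6 - 24 = 24, d_3 = (632 - 24^2)/8 = 56/8 = 7, a_3 = floor((25 + 24)/7) = 7.
  m_4 = 7*7 - 24 = 25, d_4 = (632 - 25^2)/7 = 7/7 = 1, a_4 = floor((25 + 25)/1) = 50.
  m_5 = 1*50 - 25 = 25, d_5 = (632 - 25^2)/1 = 7/1 = 7: (m_5, d_5) = (m_1, d_1) = (25, 7), so from here the quotients repeat a_1, ..., a_4; the period length is 4.
Hence the expansion of sqrt(632) is a_0 = 25 followed by the repeating block 7, 6, 7, 50 (period 4).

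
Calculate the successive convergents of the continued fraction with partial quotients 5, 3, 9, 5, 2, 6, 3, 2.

Using the convergent recurrence p_i = a_i*p_{i-1} + p_{i-2}, q_i = a_i*q_{i-1} + q_{i-2} with p_{-2}=0, p_{-1}=1, q_{-2}=1, q_{-1}=0:
  i=0: a_0=5, p_0 = 5*1 + 0 = 5, q_0 = 5*0 + 1 = 1.
  i=1: a_1=3, p_1 = 3*5 + 1 = 16, q_1 = 3*1 + 0 = 3.
  i=2: a_2=9, p_2 = 9*16 + 5 = 149, q_2 = 9*3 + 1 = 28.
  i=3: a_3=5, p_3 = 5*149 + 16 = 761, q_3 = 5*28 + 3 = 143.
  i=4: a_4=2, p_4 = 2*761 + 149 = 1671, q_4 = 2*143 + 28 = 314.
  i=5: a_5=6, p_5 = 6*1671 + 761 = 10787, q_5 = 6*314 + 143 = 2027.
  i=6: a_6=3, p_6 = 3*10787 + 1671 = 34032, q_6 = 3*2027 + 314 = 6395.
  i=7: a_7=2, p_7 = 2*34032 + 10787 = 78851, q_7 = 2*6395 + 2027 = 14817.

5/1, 16/3, 149/28, 761/143, 1671/314, 10787/2027, 34032/6395, 78851/14817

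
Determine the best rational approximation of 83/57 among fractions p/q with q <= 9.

Expand x = 83/57 as a continued fraction with the Euclidean algorithm:
  83 = 1*57 + 26, so a_0 = 1.
  57 = 2*26 + 5, so a_1 = 2.
  26 = 5*5 + 1, so a_2 = 5.
  5 = 5*1 + 0, so a_3 = 5.
so x = [1; 2, 5, 5].
Convergents (p_i = a_i*p_{i-1} + p_{i-2}, q_i = a_i*q_{i-1} + q_{i-2} with p_{-2}=0, p_{-1}=1, q_{-2}=1, q_{-1}=0), until the denominator exceeds 9:
  i=0: a_0=1, p_0 = 1*1 + 0 = 1, q_0 = 1*0 + 1 = 1.
  i=1: a_1=2, p_1 = 2*1 + 1 = 3, q_1 = 2*1 + 0 = 2.
  i=2: a_2=5, p_2 = 5*3 + 1 = 16, q_2 = 5*2 + 1 = 11.
q_2 = 11 > 9, so the last convergent with denominator <= 9 is p_1/q_1 = 3/2.
The closest fraction with denominator <= 9 is either p_1/q_1 or the intermediate fraction (k*p_1 + p_0)/(k*q_1 + q_0) with the largest k >= 1 whose denominator stays <= 9; these approach x as k grows, and every other convergent or intermediate fraction in range is farther away.
Largest k: floor((9 - q_0)/q_1) = floor((9 - 1)/2) = 4.
That gives (4*3 + 1)/(4*2 + 1) = 13/9.
Compare the errors: |x - 3/2| = |83*2 - 3*57|/(57*2) = 5/114, and |x - 13/9| = |83*9 - 13*57|/(57*9) = 6/513.
Cross-multiplying, 6*114 = 684 < 2565 = 5*513, so 6/513 is smaller: the intermediate fraction 13/9 is closer to x than 3/2.

13/9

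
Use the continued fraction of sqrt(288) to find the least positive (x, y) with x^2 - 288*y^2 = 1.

First expand sqrt(288) as a continued fraction. With x_i = (sqrt(288) + m_i)/d_i and (m_0, d_0) = (0, 1): a_0 = floor(sqrt(288)) = 16, since 16^2 = 256 <= 288 < 289 = 17^2.
Iterate m_{i+1} = d_i*a_i - m_i, d_{i+1} = (288 - m_{i+1}^2)/d_i, a_{i+1} = floor((a_0 + m_{i+1})/d_{i+1}):
  m_1 = 1*16 - 0 = 16, d_1 = (288 - 16^2)/1 = 32/1 = 32, a_1 = floor((16 + 16)/32) = 1.
  m_2 = 32*1 - 16 = 16, d_2 = (288 - 16^2)/32 = 32/32 = 1, a_2 = floor((16 + 16)/1) = 32.
  m_3 = 1*32 - 16 = 16, d_3 = (288 - 16^2)/1 = 32/1 = 32: (m_3, d_3) = (m_1, d_1) = (16, 32), so from here the quotients repeat a_1, a_2; the period length is 2.
So sqrt(288) = [16; (1, 32)] with period length k = 2.
k is even, so the fundamental solution of x^2 - 288y^2 = 1 is (p_{k-1}, q_{k-1}) = (p_1, q_1); compute convergents through index 1.
Convergents (p_i = a_i*p_{i-1} + p_{i-2}, q_i = a_i*q_{i-1} + q_{i-2} with p_{-2}=0, p_{-1}=1, q_{-2}=1, q_{-1}=0):
  i=0: a_0=16, p_0 = 16*1 + 0 = 16, q_0 = 16*0 + 1 = 1.
  i=1: a_1=1, p_1 = 1*16 + 1 = 17, q_1 = 1*1 + 0 = 1.
Check: 17^2 - 288*1^2 = 289 - 288 = 1, so (x, y) = (17, 1) solves the equation, and by the theorem it is the least positive solution.

(x, y) = (17, 1)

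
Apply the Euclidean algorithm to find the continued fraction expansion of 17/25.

Run the Euclidean algorithm on 17 and 25; the successive quotients are the partial quotients a_0, a_1, ... (each step inverts the fractional part left over by the previous one):
  17 = 0*25 + 17, so a_0 = 0.
  25 = 1*17 + 8, so a_1 = 1.
  17 = 2*8 + 1, so a_2 = 2.
  8 = 8*1 + 0, so a_3 = 8.
The remainder reaches 0 after 4 divisions, so the expansion has 4 partial quotients, read off in order.

[0; 1, 2, 8]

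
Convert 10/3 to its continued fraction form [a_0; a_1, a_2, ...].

Run the Euclidean algorithm on 10 and 3; the successive quotients are the partial quotients a_0, a_1, ... (each step inverts the fractional part left over by the previous one):
  10 = 3*3 + 1, so a_0 = 3.
  3 = 3*1 + 0, so a_1 = 3.
The remainder reaches 0 after 2 divisions, so the expansion has 2 partial quotients, read off in order.

[3; 3]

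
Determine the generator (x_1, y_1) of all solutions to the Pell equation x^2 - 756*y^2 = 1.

(x, y) = (55, 2)

First expand sqrt(756) as a continued fraction. With x_i = (sqrt(756) + m_i)/d_i and (m_0, d_0) = (0, 1): a_0 = floor(sqrt(756)) = 27, since 27^2 = 729 <= 756 < 784 = 28^2.
Iterate m_{i+1} = d_i*a_i - m_i, d_{i+1} = (756 - m_{i+1}^2)/d_i, a_{i+1} = floor((a_0 + m_{i+1})/d_{i+1}):
  m_1 = 1*27 - 0 = 27, d_1 = (756 - 27^2)/1 = 27/1 = 27, a_1 = floor((27 + 27)/27) = 2.
  m_2 = 27*2 - 27 = 27, d_2 = (756 - 27^2)/27 = 27/27 = 1, a_2 = floor((27 + 27)/1) = 54.
  m_3 = 1*54 - 27 = 27, d_3 = (756 - 27^2)/1 = 27/1 = 27: (m_3, d_3) = (m_1, d_1) = (27, 27), so from here the quotients repeat a_1, a_2; the period length is 2.
So sqrt(756) = [27; (2, 54)] with period length k = 2.
k is even, so the fundamental solution of x^2 - 756y^2 = 1 is (p_{k-1}, q_{k-1}) = (p_1, q_1); compute convergents through index 1.
Convergents (p_i = a_i*p_{i-1} + p_{i-2}, q_i = a_i*q_{i-1} + q_{i-2} with p_{-2}=0, p_{-1}=1, q_{-2}=1, q_{-1}=0):
  i=0: a_0=27, p_0 = 27*1 + 0 = 27, q_0 = 27*0 + 1 = 1.
  i=1: a_1=2, p_1 = 2*27 + 1 = 55, q_1 = 2*1 + 0 = 2.
Check: 55^2 - 756*2^2 = 3025 - 3024 = 1, so (x, y) = (55, 2) solves the equation, and by the theorem it is the least positive solution.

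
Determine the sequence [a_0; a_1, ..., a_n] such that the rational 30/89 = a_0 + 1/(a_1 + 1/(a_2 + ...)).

[0; 2, 1, 29]

Run the Euclidean algorithm on 30 and 89; the successive quotients are the partial quotients a_0, a_1, ... (each step inverts the fractional part left over by the previous one):
  30 = 0*89 + 30, so a_0 = 0.
  89 = 2*30 + 29, so a_1 = 2.
  30 = 1*29 + 1, so a_2 = 1.
  29 = 29*1 + 0, so a_3 = 29.
The remainder reaches 0 after 4 divisions, so the expansion has 4 partial quotients, read off in order.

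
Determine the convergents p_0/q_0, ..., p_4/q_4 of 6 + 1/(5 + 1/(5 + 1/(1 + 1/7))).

6/1, 31/5, 161/26, 192/31, 1505/243

Using the convergent recurrence p_i = a_i*p_{i-1} + p_{i-2}, q_i = a_i*q_{i-1} + q_{i-2} with p_{-2}=0, p_{-1}=1, q_{-2}=1, q_{-1}=0:
  i=0: a_0=6, p_0 = 6*1 + 0 = 6, q_0 = 6*0 + 1 = 1.
  i=1: a_1=5, p_1 = 5*6 + 1 = 31, q_1 = 5*1 + 0 = 5.
  i=2: a_2=5, p_2 = 5*31 + 6 = 161, q_2 = 5*5 + 1 = 26.
  i=3: a_3=1, p_3 = 1*161 + 31 = 192, q_3 = 1*26 + 5 = 31.
  i=4: a_4=7, p_4 = 7*192 + 161 = 1505, q_4 = 7*31 + 26 = 243.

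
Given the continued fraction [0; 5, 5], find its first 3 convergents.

Using the convergent recurrence p_i = a_i*p_{i-1} + p_{i-2}, q_i = a_i*q_{i-1} + q_{i-2} with p_{-2}=0, p_{-1}=1, q_{-2}=1, q_{-1}=0:
  i=0: a_0=0, p_0 = 0*1 + 0 = 0, q_0 = 0*0 + 1 = 1.
  i=1: a_1=5, p_1 = 5*0 + 1 = 1, q_1 = 5*1 + 0 = 5.
  i=2: a_2=5, p_2 = 5*1 + 0 = 5, q_2 = 5*5 + 1 = 26.

0/1, 1/5, 5/26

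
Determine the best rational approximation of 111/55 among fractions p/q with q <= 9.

Expand x = 111/55 as a continued fraction with the Euclidean algorithm:
  111 = 2*55 + 1, so a_0 = 2.
  55 = 55*1 + 0, so a_1 = 55.
so x = [2; 55].
Convergents (p_i = a_i*p_{i-1} + p_{i-2}, q_i = a_i*q_{i-1} + q_{i-2} with p_{-2}=0, p_{-1}=1, q_{-2}=1, q_{-1}=0), until the denominator exceeds 9:
  i=0: a_0=2, p_0 = 2*1 + 0 = 2, q_0 = 2*0 + 1 = 1.
  i=1: a_1=55, p_1 = 55*2 + 1 = 111, q_1 = 55*1 + 0 = 55.
q_1 = 55 > 9, so the last convergent with denominator <= 9 is p_0/q_0 = 2/1.
The closest fraction with denominator <= 9 is either p_0/q_0 or the intermediate fraction (k*p_0 + p_{-1})/(k*q_0 + q_{-1}) with the largest k >= 1 whose denominator stays <= 9; these approach x as k grows, and every other convergent or intermediate fraction in range is farther away.
Largest k: floor((9 - q_{-1})/q_0) = floor((9 - 0)/1) = 9 (using the seeds p_{-1} = 1, q_{-1} = 0).
That gives (9*2 + 1)/(9*1 + 0) = 19/9.
Compare the errors: |x - 2/1| = |111*1 - 2*55|/(55*1) = 1/55, and |x - 19/9| = |111*9 - 19*55|/(55*9) = 46/495.
Cross-multiplying, 1*495 = 495 < 2530 = 46*55, so 1/55 is smaller: the convergent 2/1 is closer to x than 19/9.

2/1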